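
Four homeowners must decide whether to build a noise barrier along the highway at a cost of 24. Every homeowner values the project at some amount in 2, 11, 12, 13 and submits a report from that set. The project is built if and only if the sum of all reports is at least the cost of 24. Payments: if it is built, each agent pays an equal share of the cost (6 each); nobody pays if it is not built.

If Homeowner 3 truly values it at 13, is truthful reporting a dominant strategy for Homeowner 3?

Check each profile of the others' reports and compare truth against every alternative report.
Others report (2, 2, 11): truth gives 7, best alternative gives 7.
Others report (2, 2, 12): truth gives 7, best alternative gives 7.
Others report (2, 2, 13): truth gives 7, best alternative gives 7.
Others report (2, 11, 2): truth gives 7, best alternative gives 7.
Others report (2, 11, 11): truth gives 7, best alternative gives 7.
Others report (2, 11, 12): truth gives 7, best alternative gives 7.
(Remaining 58 profiles checked similarly; truth is weakly best in each.)
In every case the truthful report is at least as good as any alternative, so it is a dominant strategy.

Yes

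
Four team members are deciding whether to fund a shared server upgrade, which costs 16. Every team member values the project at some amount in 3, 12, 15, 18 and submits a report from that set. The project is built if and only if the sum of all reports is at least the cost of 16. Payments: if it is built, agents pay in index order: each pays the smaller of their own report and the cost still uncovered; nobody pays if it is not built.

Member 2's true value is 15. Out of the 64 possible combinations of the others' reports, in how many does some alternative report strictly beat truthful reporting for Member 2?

32

Others report (3, 3, 3): truth gives 2; report 12 gives 3 > 2. Violating.
Others report (3, 3, 12): truth gives 2; report 3 gives 12 > 2. Violating.
Others report (3, 3, 15): truth gives 2; report 3 gives 12 > 2. Violating.
Others report (3, 3, 18): truth gives 2; report 3 gives 12 > 2. Violating.
Others report (15, 3, 3): truth gives 14; no alternative beats it.
Others report (15, 3, 12): truth gives 14; no alternative beats it.
(Checking all 64 profiles: 32 have a profitable deviation, 32 do not.)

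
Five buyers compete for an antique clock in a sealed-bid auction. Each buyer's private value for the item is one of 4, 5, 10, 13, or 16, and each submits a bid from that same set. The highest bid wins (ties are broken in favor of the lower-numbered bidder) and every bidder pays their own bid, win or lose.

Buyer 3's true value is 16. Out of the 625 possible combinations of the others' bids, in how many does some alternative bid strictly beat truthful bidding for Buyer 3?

369

Others bid (4, 4, 4, 4): truth gives 0; bid 5 gives 11 > 0. Violating.
Others bid (4, 4, 4, 5): truth gives 0; bid 5 gives 11 > 0. Violating.
Others bid (4, 4, 4, 10): truth gives 0; bid 10 gives 6 > 0. Violating.
Others bid (4, 4, 4, 13): truth gives 0; bid 13 gives 3 > 0. Violating.
Others bid (4, 4, 4, 16): truth gives 0; no alternative beats it.
Others bid (4, 4, 5, 16): truth gives 0; no alternative beats it.
(Checking all 625 profiles: 369 have a profitable deviation, 256 do not.)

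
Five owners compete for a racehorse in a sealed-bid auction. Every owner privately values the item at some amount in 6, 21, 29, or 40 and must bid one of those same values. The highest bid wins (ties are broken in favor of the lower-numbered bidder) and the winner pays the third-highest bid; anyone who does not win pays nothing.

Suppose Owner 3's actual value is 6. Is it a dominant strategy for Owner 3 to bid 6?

Yes

Check each profile of the others' bids and compare truth against every alternative bid.
Others bid (6, 6, 21, 21): truth gives 0, best alternative gives -15.
Others bid (6, 6, 6, 6): truth gives 0, best alternative gives 0.
Others bid (6, 6, 6, 21): truth gives 0, best alternative gives 0.
Others bid (6, 6, 6, 29): truth gives 0, best alternative gives 0.
Others bid (6, 6, 6, 40): truth gives 0, best alternative gives 0.
Others bid (6, 6, 21, 6): truth gives 0, best alternative gives 0.
(Remaining 250 profiles checked similarly; truth is weakly best in each.)
In every case the truthful bid is at least as good as any alternative, so it is a dominant strategy.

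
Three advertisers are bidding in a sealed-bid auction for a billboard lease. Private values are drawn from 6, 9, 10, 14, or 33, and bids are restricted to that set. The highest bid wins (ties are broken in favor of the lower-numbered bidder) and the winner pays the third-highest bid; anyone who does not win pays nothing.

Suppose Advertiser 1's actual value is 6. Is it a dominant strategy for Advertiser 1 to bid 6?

Yes

Check each profile of the others' bids and compare truth against every alternative bid.
Others bid (9, 9): truth gives 0, best alternative gives -3.
Others bid (6, 6): truth gives 0, best alternative gives 0.
Others bid (6, 9): truth gives 0, best alternative gives 0.
Others bid (6, 10): truth gives 0, best alternative gives 0.
Others bid (6, 14): truth gives 0, best alternative gives 0.
Others bid (6, 33): truth gives 0, best alternative gives 0.
(Remaining 19 profiles checked similarly; truth is weakly best in each.)
In every case the truthful bid is at least as good as any alternative, so it is a dominant strategy.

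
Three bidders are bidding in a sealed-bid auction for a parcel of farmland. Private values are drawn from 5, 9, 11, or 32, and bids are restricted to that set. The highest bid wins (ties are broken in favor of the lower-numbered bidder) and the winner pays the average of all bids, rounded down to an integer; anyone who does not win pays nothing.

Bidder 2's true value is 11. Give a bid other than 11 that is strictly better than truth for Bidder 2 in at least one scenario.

Suppose Bidder 1 bids 5 and Bidder 3 bids 5.
Bid 11: wins, pays 7, utility 11 - 7 = 4.
Bid 9: wins, pays 6, utility 11 - 6 = 5.
So bidding 9 beats truth here (5 > 4).

9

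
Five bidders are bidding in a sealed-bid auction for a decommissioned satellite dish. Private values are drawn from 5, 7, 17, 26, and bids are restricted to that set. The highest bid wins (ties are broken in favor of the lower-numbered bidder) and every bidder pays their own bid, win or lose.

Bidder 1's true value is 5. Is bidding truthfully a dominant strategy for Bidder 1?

No

Consider the case where Bidder 2 bids 5, Bidder 3 bids 5, Bidder 4 bids 5 and Bidder 5 bids 7.
Truthful bid 5: loses but pays 5, utility -5.
Bid 7 instead: wins, pays 7, utility 5 - 7 = -2.
Since -2 > -5, bidding 7 is strictly better here, so truthful bidding is not dominant.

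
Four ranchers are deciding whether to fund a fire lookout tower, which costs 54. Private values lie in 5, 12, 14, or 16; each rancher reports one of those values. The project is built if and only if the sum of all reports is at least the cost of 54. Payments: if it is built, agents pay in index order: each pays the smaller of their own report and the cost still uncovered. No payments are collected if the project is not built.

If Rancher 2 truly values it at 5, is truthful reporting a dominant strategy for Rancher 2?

Check each profile of the others' reports and compare truth against every alternative report.
Others report (12, 14, 16): truth gives 0, best alternative gives -7.
Others report (12, 16, 14): truth gives 0, best alternative gives -7.
Others report (12, 16, 16): truth gives 0, best alternative gives -7.
Others report (14, 12, 16): truth gives 0, best alternative gives -7.
Others report (14, 14, 14): truth gives 0, best alternative gives -7.
Others report (14, 14, 16): truth gives 0, best alternative gives -7.
(Remaining 58 profiles checked similarly; truth is weakly best in each.)
In every case the truthful report is at least as good as any alternative, so it is a dominant strategy.

Yes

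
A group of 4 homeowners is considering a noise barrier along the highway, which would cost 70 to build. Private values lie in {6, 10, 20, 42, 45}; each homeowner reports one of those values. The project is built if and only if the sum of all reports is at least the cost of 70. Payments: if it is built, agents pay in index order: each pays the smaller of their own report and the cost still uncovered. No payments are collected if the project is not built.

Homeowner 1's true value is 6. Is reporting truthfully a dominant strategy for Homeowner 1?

Yes

Check each profile of the others' reports and compare truth against every alternative report.
Others report (6, 10, 45): truth gives 0, best alternative gives -4.
Others report (6, 20, 42): truth gives 0, best alternative gives -4.
Others report (6, 20, 45): truth gives 0, best alternative gives -4.
Others report (6, 42, 20): truth gives 0, best alternative gives -4.
Others report (6, 42, 42): truth gives 0, best alternative gives -4.
Others report (6, 42, 45): truth gives 0, best alternative gives -4.
(Remaining 119 profiles checked similarly; truth is weakly best in each.)
In every case the truthful report is at least as good as any alternative, so it is a dominant strategy.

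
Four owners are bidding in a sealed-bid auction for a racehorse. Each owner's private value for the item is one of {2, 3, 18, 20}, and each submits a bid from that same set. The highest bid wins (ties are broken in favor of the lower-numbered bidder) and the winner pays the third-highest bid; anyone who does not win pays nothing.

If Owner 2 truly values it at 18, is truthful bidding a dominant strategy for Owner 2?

Consider the case where Owner 1 bids 2, Owner 3 bids 2 and Owner 4 bids 20.
Truthful bid 18: loses, pays 0, utility 0.
Bid 20 instead: wins, pays 2, utility 18 - 2 = 16.
Since 16 > 0, bidding 20 is strictly better here, so truthful bidding is not dominant.

No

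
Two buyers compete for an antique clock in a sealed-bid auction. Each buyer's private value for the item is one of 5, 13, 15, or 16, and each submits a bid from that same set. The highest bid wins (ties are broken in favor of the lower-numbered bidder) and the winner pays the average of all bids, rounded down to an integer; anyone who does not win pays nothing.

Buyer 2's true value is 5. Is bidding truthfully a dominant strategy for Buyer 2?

Check each profile of the others' bids and compare truth against every alternative bid.
Others bid (5): truth gives 0, best alternative gives -4.
Others bid (13): truth gives 0, best alternative gives 0.
Others bid (15): truth gives 0, best alternative gives 0.
Others bid (16): truth gives 0, best alternative gives 0.
In every case the truthful bid is at least as good as any alternative, so it is a dominant strategy.

Yes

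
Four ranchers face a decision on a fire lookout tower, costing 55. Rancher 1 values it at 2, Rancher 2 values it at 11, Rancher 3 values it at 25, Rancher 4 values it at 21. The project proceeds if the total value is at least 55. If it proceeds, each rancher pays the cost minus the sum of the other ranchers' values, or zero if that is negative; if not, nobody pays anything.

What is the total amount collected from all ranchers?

45

Total value 59 ≥ cost 55, so it is built.
Rancher 1: others sum to 57; max(0, 55 - 57) = 0.
Rancher 2: others sum to 48; max(0, 55 - 48) = 7.
Rancher 3: others sum to 34; max(0, 55 - 34) = 21.
Rancher 4: others sum to 38; max(0, 55 - 38) = 17.
Total collected = 0 + 7 + 21 + 17 = 45.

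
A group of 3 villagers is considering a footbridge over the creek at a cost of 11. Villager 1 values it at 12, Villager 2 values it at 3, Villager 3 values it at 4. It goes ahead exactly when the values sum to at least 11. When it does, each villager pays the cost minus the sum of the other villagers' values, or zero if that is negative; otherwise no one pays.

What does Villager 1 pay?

4

Total value 19 ≥ cost 11, so the project is built.
The other villagers' values sum to 7.
Cost minus that sum is 11 - 7 = 4.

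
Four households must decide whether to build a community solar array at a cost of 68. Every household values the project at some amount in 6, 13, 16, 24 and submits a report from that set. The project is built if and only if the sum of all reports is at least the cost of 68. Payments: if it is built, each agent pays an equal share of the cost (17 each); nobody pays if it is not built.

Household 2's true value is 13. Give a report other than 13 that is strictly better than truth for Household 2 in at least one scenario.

Suppose Household 1 reports 13, Household 3 reports 24 and Household 4 reports 24.
Report 13: project built, pays 17, utility 13 - 17 = -4.
Report 6: project not built, utility 0.
So reporting 6 beats truth here (0 > -4).

6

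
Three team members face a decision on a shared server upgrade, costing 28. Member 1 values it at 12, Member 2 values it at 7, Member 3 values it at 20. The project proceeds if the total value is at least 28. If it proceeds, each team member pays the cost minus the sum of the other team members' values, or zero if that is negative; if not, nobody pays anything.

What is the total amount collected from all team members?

Total value 39 ≥ cost 28, so it is built.
Member 1: others sum to 27; max(0, 28 - 27) = 1.
Member 2: others sum to 32; max(0, 28 - 32) = 0.
Member 3: others sum to 19; max(0, 28 - 19) = 9.
Total collected = 1 + 0 + 9 = 10.

10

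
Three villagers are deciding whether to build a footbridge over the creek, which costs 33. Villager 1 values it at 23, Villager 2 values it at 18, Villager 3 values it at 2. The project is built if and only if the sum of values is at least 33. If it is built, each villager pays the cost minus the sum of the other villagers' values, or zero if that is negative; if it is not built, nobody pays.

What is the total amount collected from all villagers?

Total value 43 ≥ cost 33, so it is built.
Villager 1: others sum to 20; max(0, 33 - 20) = 13.
Villager 2: others sum to 25; max(0, 33 - 25) = 8.
Villager 3: others sum to 41; max(0, 33 - 41) = 0.
Total collected = 13 + 8 + 0 = 21.

21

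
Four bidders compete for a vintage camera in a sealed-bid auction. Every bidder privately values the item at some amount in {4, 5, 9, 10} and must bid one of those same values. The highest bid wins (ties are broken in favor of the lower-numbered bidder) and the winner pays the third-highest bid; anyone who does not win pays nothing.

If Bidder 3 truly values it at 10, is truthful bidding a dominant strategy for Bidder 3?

Yes

Check each profile of the others' bids and compare truth against every alternative bid.
Others bid (4, 4, 10): truth gives 6, best alternative gives 0.
Others bid (4, 9, 4): truth gives 6, best alternative gives 0.
Others bid (9, 4, 4): truth gives 6, best alternative gives 0.
Others bid (4, 5, 10): truth gives 5, best alternative gives 0.
Others bid (4, 9, 5): truth gives 5, best alternative gives 0.
Others bid (5, 4, 10): truth gives 5, best alternative gives 0.
(Remaining 58 profiles checked similarly; truth is weakly best in each.)
In every case the truthful bid is at least as good as any alternative, so it is a dominant strategy.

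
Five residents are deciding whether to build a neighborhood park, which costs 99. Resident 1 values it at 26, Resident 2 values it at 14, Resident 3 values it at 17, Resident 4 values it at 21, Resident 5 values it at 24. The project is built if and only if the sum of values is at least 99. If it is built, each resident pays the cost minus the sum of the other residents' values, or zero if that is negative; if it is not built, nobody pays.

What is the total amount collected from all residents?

87

Total value 102 ≥ cost 99, so it is built.
Resident 1: others sum to 76; max(0, 99 - 76) = 23.
Resident 2: others sum to 88; max(0, 99 - 88) = 11.
Resident 3: others sum to 85; max(0, 99 - 85) = 14.
Resident 4: others sum to 81; max(0, 99 - 81) = 18.
Resident 5: others sum to 78; max(0, 99 - 78) = 21.
Total collected = 23 + 11 + 14 + 18 + 21 = 87.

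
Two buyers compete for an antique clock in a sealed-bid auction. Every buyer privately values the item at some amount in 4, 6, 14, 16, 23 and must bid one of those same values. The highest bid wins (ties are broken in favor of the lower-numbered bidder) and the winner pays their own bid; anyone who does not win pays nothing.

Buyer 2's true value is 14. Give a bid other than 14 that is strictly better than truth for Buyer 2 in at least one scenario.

Suppose Buyer 1 bids 4.
Bid 14: wins, pays 14, utility 14 - 14 = 0.
Bid 6: wins, pays 6, utility 14 - 6 = 8.
So bidding 6 beats truth here (8 > 0).

6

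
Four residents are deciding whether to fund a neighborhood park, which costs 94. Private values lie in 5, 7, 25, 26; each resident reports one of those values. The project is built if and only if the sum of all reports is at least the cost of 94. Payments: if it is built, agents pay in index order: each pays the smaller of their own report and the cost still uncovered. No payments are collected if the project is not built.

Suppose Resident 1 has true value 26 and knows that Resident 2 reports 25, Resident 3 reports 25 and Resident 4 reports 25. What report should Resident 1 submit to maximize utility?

25

Report 5: project not built, utility 0.
Report 7: project not built, utility 0.
Report 25: project built, pays 25, utility 26 - 25 = 1.
Report 26: project built, pays 26, utility 26 - 26 = 0.
The best choice is 25 with utility 1.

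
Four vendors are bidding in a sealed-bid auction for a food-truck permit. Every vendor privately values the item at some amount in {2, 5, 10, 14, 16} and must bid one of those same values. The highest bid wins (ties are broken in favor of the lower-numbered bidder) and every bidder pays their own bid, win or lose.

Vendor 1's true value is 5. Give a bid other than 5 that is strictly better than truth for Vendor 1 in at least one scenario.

Suppose Vendor 2 bids 2, Vendor 3 bids 2 and Vendor 4 bids 2.
Bid 5: wins, pays 5, utility 5 - 5 = 0.
Bid 2: wins, pays 2, utility 5 - 2 = 3.
So bidding 2 beats truth here (3 > 0).

2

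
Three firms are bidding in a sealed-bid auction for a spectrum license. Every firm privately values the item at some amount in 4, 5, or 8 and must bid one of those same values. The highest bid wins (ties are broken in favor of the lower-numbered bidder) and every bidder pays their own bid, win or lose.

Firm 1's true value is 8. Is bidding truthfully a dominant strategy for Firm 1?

Consider the case where Firm 2 bids 4 and Firm 3 bids 4.
Truthful bid 8: wins, pays 8, utility 8 - 8 = 0.
Bid 4 instead: wins, pays 4, utility 8 - 4 = 4.
Since 4 > 0, bidding 4 is strictly better here, so truthful bidding is not dominant.

No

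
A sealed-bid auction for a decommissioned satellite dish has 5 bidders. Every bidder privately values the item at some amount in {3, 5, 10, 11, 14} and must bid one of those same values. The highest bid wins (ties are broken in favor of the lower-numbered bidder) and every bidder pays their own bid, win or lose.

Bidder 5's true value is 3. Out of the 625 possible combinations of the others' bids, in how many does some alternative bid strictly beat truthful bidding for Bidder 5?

1

Others bid (3, 3, 3, 3): truth gives -3; bid 5 gives -2 > -3. Violating.
Others bid (3, 3, 3, 5): truth gives -3; no alternative beats it.
Others bid (3, 3, 3, 10): truth gives -3; no alternative beats it.
(Checking all 625 profiles: 1 has a profitable deviation, 624 do not.)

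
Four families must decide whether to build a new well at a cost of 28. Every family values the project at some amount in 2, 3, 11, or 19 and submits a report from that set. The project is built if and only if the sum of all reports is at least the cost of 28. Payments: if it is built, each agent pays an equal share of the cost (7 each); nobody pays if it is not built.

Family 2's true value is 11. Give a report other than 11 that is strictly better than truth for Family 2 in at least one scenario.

Suppose Family 1 reports 2, Family 3 reports 2 and Family 4 reports 11.
Report 11: project not built, utility 0.
Report 19: project built, pays 7, utility 11 - 7 = 4.
So reporting 19 beats truth here (4 > 0).

19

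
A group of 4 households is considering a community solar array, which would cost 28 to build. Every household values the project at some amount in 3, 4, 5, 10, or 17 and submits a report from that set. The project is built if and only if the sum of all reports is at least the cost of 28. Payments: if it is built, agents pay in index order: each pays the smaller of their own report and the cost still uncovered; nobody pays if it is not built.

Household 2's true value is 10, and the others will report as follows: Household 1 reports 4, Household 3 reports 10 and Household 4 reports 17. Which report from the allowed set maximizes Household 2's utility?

Report 3: project built, pays 3, utility 10 - 3 = 7.
Report 4: project built, pays 4, utility 10 - 4 = 6.
Report 5: project built, pays 5, utility 10 - 5 = 5.
Report 10: project built, pays 10, utility 10 - 10 = 0.
Report 17: project built, pays 17, utility 10 - 17 = -7.
The best choice is 3 with utility 7.

3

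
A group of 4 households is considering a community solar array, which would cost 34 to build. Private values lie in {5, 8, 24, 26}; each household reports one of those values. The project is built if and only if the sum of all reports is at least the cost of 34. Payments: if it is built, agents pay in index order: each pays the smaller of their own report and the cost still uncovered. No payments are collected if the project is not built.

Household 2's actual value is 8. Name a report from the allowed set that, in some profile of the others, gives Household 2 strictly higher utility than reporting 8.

5

Suppose Household 1 reports 5, Household 3 reports 5 and Household 4 reports 24.
Report 8: project built, pays 8, utility 8 - 8 = 0.
Report 5: project built, pays 5, utility 8 - 5 = 3.
So reporting 5 beats truth here (3 > 0).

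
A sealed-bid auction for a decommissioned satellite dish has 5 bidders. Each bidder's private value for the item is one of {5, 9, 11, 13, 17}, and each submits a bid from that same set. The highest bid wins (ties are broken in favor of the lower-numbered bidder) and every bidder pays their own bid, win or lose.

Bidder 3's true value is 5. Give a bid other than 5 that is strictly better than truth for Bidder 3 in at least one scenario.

9

Suppose Bidder 1 bids 5, Bidder 2 bids 5, Bidder 4 bids 5 and Bidder 5 bids 5.
Bid 5: loses but pays 5, utility -5.
Bid 9: wins, pays 9, utility 5 - 9 = -4.
So bidding 9 beats truth here (-4 > -5).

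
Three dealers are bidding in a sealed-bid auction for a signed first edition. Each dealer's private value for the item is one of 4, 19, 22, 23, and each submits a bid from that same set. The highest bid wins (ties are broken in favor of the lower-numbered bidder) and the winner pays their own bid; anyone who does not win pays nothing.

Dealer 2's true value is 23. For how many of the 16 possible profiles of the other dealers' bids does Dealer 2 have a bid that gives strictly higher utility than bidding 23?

Others bid (4, 4): truth gives 0; bid 19 gives 4 > 0. Violating.
Others bid (4, 19): truth gives 0; bid 19 gives 4 > 0. Violating.
Others bid (4, 22): truth gives 0; bid 22 gives 1 > 0. Violating.
Others bid (19, 4): truth gives 0; bid 22 gives 1 > 0. Violating.
Others bid (4, 23): truth gives 0; no alternative beats it.
Others bid (19, 23): truth gives 0; no alternative beats it.
(Checking all 16 profiles: 6 have a profitable deviation, 10 do not.)

6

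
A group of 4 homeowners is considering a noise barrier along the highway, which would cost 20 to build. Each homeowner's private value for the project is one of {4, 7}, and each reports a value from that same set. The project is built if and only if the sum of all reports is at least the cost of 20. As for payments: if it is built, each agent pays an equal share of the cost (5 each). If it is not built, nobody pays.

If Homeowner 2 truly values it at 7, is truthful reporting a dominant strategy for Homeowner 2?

Check each profile of the others' reports and compare truth against every alternative report.
Others report (4, 4, 7): truth gives 2, best alternative gives 0.
Others report (4, 7, 4): truth gives 2, best alternative gives 0.
Others report (7, 4, 4): truth gives 2, best alternative gives 0.
Others report (4, 7, 7): truth gives 2, best alternative gives 2.
Others report (7, 4, 7): truth gives 2, best alternative gives 2.
Others report (7, 7, 4): truth gives 2, best alternative gives 2.
(Remaining 2 profiles checked similarly; truth is weakly best in each.)
In every case the truthful report is at least as good as any alternative, so it is a dominant strategy.

Yes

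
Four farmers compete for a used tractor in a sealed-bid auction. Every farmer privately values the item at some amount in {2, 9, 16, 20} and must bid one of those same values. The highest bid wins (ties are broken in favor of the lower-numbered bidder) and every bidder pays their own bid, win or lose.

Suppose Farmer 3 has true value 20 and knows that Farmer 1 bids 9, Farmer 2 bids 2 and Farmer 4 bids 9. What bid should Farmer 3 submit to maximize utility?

16

Bid 2: loses but pays 2, utility -2.
Bid 9: loses but pays 9, utility -9.
Bid 16: wins, pays 16, utility 20 - 16 = 4.
Bid 20: wins, pays 20, utility 20 - 20 = 0.
The best choice is 16 with utility 4.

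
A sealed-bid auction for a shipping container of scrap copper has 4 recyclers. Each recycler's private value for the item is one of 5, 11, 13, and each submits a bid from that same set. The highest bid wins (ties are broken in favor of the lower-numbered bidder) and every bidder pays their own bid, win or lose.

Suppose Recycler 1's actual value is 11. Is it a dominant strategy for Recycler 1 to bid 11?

Consider the case where Recycler 2 bids 5, Recycler 3 bids 5 and Recycler 4 bids 5.
Truthful bid 11: wins, pays 11, utility 11 - 11 = 0.
Bid 5 instead: wins, pays 5, utility 11 - 5 = 6.
Since 6 > 0, bidding 5 is strictly better here, so truthful bidding is not dominant.

No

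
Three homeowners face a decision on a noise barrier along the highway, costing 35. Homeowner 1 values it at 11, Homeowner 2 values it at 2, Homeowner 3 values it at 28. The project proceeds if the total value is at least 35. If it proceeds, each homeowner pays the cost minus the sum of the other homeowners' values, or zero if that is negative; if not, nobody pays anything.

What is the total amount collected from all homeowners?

Total value 41 ≥ cost 35, so it is built.
Homeowner 1: others sum to 30; max(0, 35 - 30) = 5.
Homeowner 2: others sum to 39; max(0, 35 - 39) = 0.
Homeowner 3: others sum to 13; max(0, 35 - 13) = 22.
Total collected = 5 + 0 + 22 = 27.

27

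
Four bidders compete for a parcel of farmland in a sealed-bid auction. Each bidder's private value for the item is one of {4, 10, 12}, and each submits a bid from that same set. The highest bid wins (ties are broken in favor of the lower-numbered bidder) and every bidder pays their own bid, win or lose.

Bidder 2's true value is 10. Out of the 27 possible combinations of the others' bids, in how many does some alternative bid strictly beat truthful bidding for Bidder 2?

23

Others bid (4, 4, 12): truth gives -10; bid 12 gives -2 > -10. Violating.
Others bid (4, 10, 12): truth gives -10; bid 12 gives -2 > -10. Violating.
Others bid (4, 12, 4): truth gives -10; bid 12 gives -2 > -10. Violating.
Others bid (4, 12, 10): truth gives -10; bid 12 gives -2 > -10. Violating.
Others bid (4, 4, 4): truth gives 0; no alternative beats it.
Others bid (4, 4, 10): truth gives 0; no alternative beats it.
(Checking all 27 profiles: 23 have a profitable deviation, 4 do not.)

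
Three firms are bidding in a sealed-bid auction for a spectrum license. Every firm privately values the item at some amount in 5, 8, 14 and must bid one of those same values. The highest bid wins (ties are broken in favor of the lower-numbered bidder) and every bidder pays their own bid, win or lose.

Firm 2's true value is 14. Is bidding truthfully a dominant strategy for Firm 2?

Consider the case where Firm 1 bids 5 and Firm 3 bids 5.
Truthful bid 14: wins, pays 14, utility 14 - 14 = 0.
Bid 8 instead: wins, pays 8, utility 14 - 8 = 6.
Since 6 > 0, bidding 8 is strictly better here, so truthful bidding is not dominant.

No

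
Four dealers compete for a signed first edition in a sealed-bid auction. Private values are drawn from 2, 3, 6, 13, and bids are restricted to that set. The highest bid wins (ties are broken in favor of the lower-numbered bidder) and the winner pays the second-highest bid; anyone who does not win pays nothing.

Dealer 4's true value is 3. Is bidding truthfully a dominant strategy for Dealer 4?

Yes

Check each profile of the others' bids and compare truth against every alternative bid.
Others bid (2, 2, 2): truth gives 1, best alternative gives 1.
Others bid (2, 2, 3): truth gives 0, best alternative gives 0.
Others bid (2, 2, 6): truth gives 0, best alternative gives 0.
Others bid (2, 2, 13): truth gives 0, best alternative gives 0.
Others bid (2, 3, 2): truth gives 0, best alternative gives 0.
Others bid (2, 3, 3): truth gives 0, best alternative gives 0.
(Remaining 58 profiles checked similarly; truth is weakly best in each.)
In every case the truthful bid is at least as good as any alternative, so it is a dominant strategy.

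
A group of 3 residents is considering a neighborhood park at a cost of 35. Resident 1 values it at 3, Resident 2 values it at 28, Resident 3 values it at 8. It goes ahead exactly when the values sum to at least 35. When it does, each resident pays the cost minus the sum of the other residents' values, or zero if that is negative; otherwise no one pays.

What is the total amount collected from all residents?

Total value 39 ≥ cost 35, so it is built.
Resident 1: others sum to 36; max(0, 35 - 36) = 0.
Resident 2: others sum to 11; max(0, 35 - 11) = 24.
Resident 3: others sum to 31; max(0, 35 - 31) = 4.
Total collected = 0 + 24 + 4 = 28.

28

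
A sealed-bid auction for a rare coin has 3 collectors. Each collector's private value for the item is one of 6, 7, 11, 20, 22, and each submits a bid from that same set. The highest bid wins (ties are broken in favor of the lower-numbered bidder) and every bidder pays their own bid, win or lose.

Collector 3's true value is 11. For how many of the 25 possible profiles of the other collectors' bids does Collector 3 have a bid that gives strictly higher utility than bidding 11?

Others bid (6, 6): truth gives 0; bid 7 gives 4 > 0. Violating.
Others bid (6, 11): truth gives -11; bid 6 gives -6 > -11. Violating.
Others bid (6, 20): truth gives -11; bid 6 gives -6 > -11. Violating.
Others bid (6, 22): truth gives -11; bid 6 gives -6 > -11. Violating.
Others bid (6, 7): truth gives 0; no alternative beats it.
Others bid (7, 6): truth gives 0; no alternative beats it.
(Checking all 25 profiles: 22 have a profitable deviation, 3 do not.)

22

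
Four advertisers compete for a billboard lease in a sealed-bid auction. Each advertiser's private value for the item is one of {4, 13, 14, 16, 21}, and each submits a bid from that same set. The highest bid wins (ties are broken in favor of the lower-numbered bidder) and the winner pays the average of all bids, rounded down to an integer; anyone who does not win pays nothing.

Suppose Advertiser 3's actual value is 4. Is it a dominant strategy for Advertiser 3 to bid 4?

Yes

Check each profile of the others' bids and compare truth against every alternative bid.
Others bid (4, 4, 13): truth gives 0, best alternative gives -4.
Others bid (4, 4, 4): truth gives 0, best alternative gives -2.
Others bid (4, 4, 14): truth gives 0, best alternative gives 0.
Others bid (4, 4, 16): truth gives 0, best alternative gives 0.
Others bid (4, 4, 21): truth gives 0, best alternative gives 0.
Others bid (4, 13, 4): truth gives 0, best alternative gives 0.
(Remaining 119 profiles checked similarly; truth is weakly best in each.)
In every case the truthful bid is at least as good as any alternative, so it is a dominant strategy.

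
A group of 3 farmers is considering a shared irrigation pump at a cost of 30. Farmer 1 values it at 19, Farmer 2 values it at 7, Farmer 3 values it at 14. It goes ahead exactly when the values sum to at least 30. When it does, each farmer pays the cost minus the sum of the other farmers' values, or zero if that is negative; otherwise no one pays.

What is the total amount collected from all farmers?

Total value 40 ≥ cost 30, so it is built.
Farmer 1: others sum to 21; max(0, 30 - 21) = 9.
Farmer 2: others sum to 33; max(0, 30 - 33) = 0.
Farmer 3: others sum to 26; max(0, 30 - 26) = 4.
Total collected = 9 + 0 + 4 = 13.

13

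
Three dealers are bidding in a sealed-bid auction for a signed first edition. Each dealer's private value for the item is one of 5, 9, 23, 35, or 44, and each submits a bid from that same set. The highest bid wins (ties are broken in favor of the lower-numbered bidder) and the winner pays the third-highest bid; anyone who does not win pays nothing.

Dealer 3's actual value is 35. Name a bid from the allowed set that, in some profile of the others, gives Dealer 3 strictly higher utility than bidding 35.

44

Suppose Dealer 1 bids 5 and Dealer 2 bids 35.
Bid 35: loses, pays 0, utility 0.
Bid 44: wins, pays 5, utility 35 - 5 = 30.
So bidding 44 beats truth here (30 > 0).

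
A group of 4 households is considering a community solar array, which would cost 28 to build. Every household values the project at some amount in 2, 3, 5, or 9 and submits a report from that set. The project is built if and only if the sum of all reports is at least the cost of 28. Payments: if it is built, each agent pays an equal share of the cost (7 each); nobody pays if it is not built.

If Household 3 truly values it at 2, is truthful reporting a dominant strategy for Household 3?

Check each profile of the others' reports and compare truth against every alternative report.
Others report (9, 9, 9): truth gives -5, best alternative gives -5.
Others report (2, 2, 2): truth gives 0, best alternative gives 0.
Others report (2, 2, 3): truth gives 0, best alternative gives 0.
Others report (2, 2, 5): truth gives 0, best alternative gives 0.
Others report (2, 2, 9): truth gives 0, best alternative gives 0.
Others report (2, 3, 2): truth gives 0, best alternative gives 0.
(Remaining 58 profiles checked similarly; truth is weakly best in each.)
In every case the truthful report is at least as good as any alternative, so it is a dominant strategy.

Yes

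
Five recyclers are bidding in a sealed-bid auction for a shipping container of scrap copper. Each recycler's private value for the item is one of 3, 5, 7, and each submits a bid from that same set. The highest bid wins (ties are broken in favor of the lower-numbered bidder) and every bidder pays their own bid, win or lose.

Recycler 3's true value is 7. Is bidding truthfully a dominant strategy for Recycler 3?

No

Consider the case where Recycler 1 bids 3, Recycler 2 bids 3, Recycler 4 bids 3 and Recycler 5 bids 3.
Truthful bid 7: wins, pays 7, utility 7 - 7 = 0.
Bid 5 instead: wins, pays 5, utility 7 - 5 = 2.
Since 2 > 0, bidding 5 is strictly better here, so truthful bidding is not dominant.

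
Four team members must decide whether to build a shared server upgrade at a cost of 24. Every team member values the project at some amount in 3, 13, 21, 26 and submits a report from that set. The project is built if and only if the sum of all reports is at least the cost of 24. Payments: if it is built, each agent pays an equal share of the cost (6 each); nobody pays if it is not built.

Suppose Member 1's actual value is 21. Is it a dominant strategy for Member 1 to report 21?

Check each profile of the others' reports and compare truth against every alternative report.
Others report (3, 3, 3): truth gives 15, best alternative gives 15.
Others report (3, 3, 13): truth gives 15, best alternative gives 15.
Others report (3, 3, 21): truth gives 15, best alternative gives 15.
Others report (3, 3, 26): truth gives 15, best alternative gives 15.
Others report (3, 13, 3): truth gives 15, best alternative gives 15.
Others report (3, 13, 13): truth gives 15, best alternative gives 15.
(Remaining 58 profiles checked similarly; truth is weakly best in each.)
In every case the truthful report is at least as good as any alternative, so it is a dominant strategy.

Yes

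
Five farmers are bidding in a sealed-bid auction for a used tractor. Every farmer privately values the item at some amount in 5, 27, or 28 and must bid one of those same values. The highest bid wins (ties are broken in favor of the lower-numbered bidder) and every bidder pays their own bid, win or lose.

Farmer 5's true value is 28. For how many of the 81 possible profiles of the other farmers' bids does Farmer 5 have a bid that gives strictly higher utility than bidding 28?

Others bid (5, 5, 5, 5): truth gives 0; bid 27 gives 1 > 0. Violating.
Others bid (5, 5, 5, 28): truth gives -28; bid 5 gives -5 > -28. Violating.
Others bid (5, 5, 27, 28): truth gives -28; bid 5 gives -5 > -28. Violating.
Others bid (5, 5, 28, 5): truth gives -28; bid 5 gives -5 > -28. Violating.
Others bid (5, 5, 5, 27): truth gives 0; no alternative beats it.
Others bid (5, 5, 27, 5): truth gives 0; no alternative beats it.
(Checking all 81 profiles: 66 have a profitable deviation, 15 do not.)

66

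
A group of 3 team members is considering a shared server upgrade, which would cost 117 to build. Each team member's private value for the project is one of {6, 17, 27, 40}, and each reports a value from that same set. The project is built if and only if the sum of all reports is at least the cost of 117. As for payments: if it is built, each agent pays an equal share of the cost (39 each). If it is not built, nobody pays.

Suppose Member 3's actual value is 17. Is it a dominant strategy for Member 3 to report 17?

Yes

Check each profile of the others' reports and compare truth against every alternative report.
Others report (6, 6): truth gives 0, best alternative gives 0.
Others report (6, 17): truth gives 0, best alternative gives 0.
Others report (6, 27): truth gives 0, best alternative gives 0.
Others report (6, 40): truth gives 0, best alternative gives 0.
Others report (17, 6): truth gives 0, best alternative gives 0.
Others report (17, 17): truth gives 0, best alternative gives 0.
(Remaining 10 profiles checked similarly; truth is weakly best in each.)
In every case the truthful report is at least as good as any alternative, so it is a dominant strategy.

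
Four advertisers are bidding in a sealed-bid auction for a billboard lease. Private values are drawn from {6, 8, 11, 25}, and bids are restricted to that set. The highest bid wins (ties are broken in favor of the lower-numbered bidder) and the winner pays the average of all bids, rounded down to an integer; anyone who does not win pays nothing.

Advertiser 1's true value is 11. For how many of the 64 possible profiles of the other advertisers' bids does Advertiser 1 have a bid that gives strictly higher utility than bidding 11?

4

Others bid (6, 6, 6): truth gives 4; bid 6 gives 5 > 4. Violating.
Others bid (6, 8, 8): truth gives 3; bid 8 gives 4 > 3. Violating.
Others bid (8, 6, 8): truth gives 3; bid 8 gives 4 > 3. Violating.
Others bid (8, 8, 6): truth gives 3; bid 8 gives 4 > 3. Violating.
Others bid (6, 6, 8): truth gives 4; no alternative beats it.
Others bid (6, 6, 11): truth gives 3; no alternative beats it.
(Checking all 64 profiles: 4 have a profitable deviation, 60 do not.)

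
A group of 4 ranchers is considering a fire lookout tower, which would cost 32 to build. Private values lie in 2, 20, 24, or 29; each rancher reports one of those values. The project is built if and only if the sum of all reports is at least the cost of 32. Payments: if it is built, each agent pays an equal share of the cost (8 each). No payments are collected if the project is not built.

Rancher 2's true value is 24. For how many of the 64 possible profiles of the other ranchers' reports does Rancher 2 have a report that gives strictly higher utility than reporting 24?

Others report (2, 2, 2): truth gives 0; report 29 gives 16 > 0. Violating.
Others report (2, 2, 20): truth gives 16; no alternative beats it.
Others report (2, 2, 24): truth gives 16; no alternative beats it.
(Checking all 64 profiles: 1 has a profitable deviation, 63 do not.)

1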